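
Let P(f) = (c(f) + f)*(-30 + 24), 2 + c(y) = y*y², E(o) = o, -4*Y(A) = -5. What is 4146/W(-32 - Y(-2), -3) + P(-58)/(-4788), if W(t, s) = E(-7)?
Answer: -333908/399 ≈ -836.86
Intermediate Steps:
Y(A) = 5/4 (Y(A) = -¼*(-5) = 5/4)
W(t, s) = -7
c(y) = -2 + y³ (c(y) = -2 + y*y² = -2 + y³)
P(f) = 12 - 6*f - 6*f³ (P(f) = ((-2 + f³) + f)*(-30 + 24) = (-2 + f + f³)*(-6) = 12 - 6*f - 6*f³)
4146/W(-32 - Y(-2), -3) + P(-58)/(-4788) = 4146/(-7) + (12 - 6*(-58) - 6*(-58)³)/(-4788) = 4146*(-⅐) + (12 + 348 - 6*(-195112))*(-1/4788) = -4146/7 + (12 + 348 + 1170672)*(-1/4788) = -4146/7 + 1171032*(-1/4788) = -4146/7 - 97586/399 = -333908/399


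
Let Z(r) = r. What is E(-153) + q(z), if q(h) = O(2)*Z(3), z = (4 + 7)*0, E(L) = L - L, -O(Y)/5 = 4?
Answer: -60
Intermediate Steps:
O(Y) = -20 (O(Y) = -5*4 = -20)
E(L) = 0
z = 0 (z = 11*0 = 0)
q(h) = -60 (q(h) = -20*3 = -60)
E(-153) + q(z) = 0 - 60 = -60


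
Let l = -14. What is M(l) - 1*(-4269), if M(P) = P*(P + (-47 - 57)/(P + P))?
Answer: 4413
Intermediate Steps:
M(P) = P*(P - 52/P) (M(P) = P*(P - 104*1/(2*P)) = P*(P - 52/P))
M(l) - 1*(-4269) = (-52 + (-14)²) - 1*(-4269) = (-52 + 196) + 4269 = 144 + 4269 = 4413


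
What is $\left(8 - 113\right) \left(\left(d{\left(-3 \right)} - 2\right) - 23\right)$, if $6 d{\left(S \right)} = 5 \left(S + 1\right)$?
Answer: $2800$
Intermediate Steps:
$d{\left(S \right)} = \frac{5}{6} + \frac{5 S}{6}$ ($d{\left(S \right)} = \frac{5 \left(S + 1\right)}{6} = \frac{5 \left(1 + S\right)}{6} = \frac{5 + 5 S}{6} = \frac{5}{6} + \frac{5 S}{6}$)
$\left(8 - 113\right) \left(\left(d{\left(-3 \right)} - 2\right) - 23\right) = \left(8 - 113\right) \left(\left(\left(\frac{5}{6} + \frac{5}{6} \left(-3\right)\right) - 2\right) - 23\right) = - 105 \left(\left(\left(\frac{5}{6} - \frac{5}{2}\right) - 2\right) - 23\right) = - 105 \left(\left(- \frac{5}{3} - 2\right) - 23\right) = - 105 \left(- \frac{11}{3} - 23\right) = \left(-105\right) \left(- \frac{80}{3}\right) = 2800$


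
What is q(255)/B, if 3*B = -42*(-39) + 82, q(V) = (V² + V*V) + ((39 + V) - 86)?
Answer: 195387/860 ≈ 227.19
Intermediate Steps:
q(V) = -47 + V + 2*V² (q(V) = (V² + V²) + (-47 + V) = 2*V² + (-47 + V) = -47 + V + 2*V²)
B = 1720/3 (B = (-42*(-39) + 82)/3 = (1638 + 82)/3 = (⅓)*1720 = 1720/3 ≈ 573.33)
q(255)/B = (-47 + 255 + 2*255²)/(1720/3) = (-47 + 255 + 2*65025)*(3/1720) = (-47 + 255 + 130050)*(3/1720) = 130258*(3/1720) = 195387/860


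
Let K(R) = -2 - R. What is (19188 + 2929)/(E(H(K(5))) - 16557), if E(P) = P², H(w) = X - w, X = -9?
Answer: -22117/16553 ≈ -1.3361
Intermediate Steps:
H(w) = -9 - w
(19188 + 2929)/(E(H(K(5))) - 16557) = (19188 + 2929)/((-9 - (-2 - 1*5))² - 16557) = 22117/((-9 - (-2 - 5))² - 16557) = 22117/((-9 - 1*(-7))² - 16557) = 22117/((-9 + 7)² - 16557) = 22117/((-2)² - 16557) = 22117/(4 - 16557) = 22117/(-16553) = 22117*(-1/16553) = -22117/16553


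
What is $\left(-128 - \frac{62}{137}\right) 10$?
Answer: $- \frac{175980}{137} \approx -1284.5$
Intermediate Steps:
$\left(-128 - \frac{62}{137}\right) 10 = \left(- \frac{17598}{137}\right) 10 = - \frac{175980}{137}$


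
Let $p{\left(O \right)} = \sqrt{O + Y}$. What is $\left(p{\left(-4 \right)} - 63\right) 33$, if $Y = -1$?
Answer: $-2079 + 33 i \sqrt{5} \approx -2079.0 + 73.79 i$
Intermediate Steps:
$p{\left(O \right)} = \sqrt{-1 + O}$ ($p{\left(O \right)} = \sqrt{O - 1} = \sqrt{-1 + O}$)
$\left(p{\left(-4 \right)} - 63\right) 33 = \left(\sqrt{-1 - 4} - 63\right) 33 = \left(\sqrt{-5} - 63\right) 33 = \left(i \sqrt{5} - 63\right) 33 = \left(-63 + i \sqrt{5}\right) 33 = -2079 + 33 i \sqrt{5}$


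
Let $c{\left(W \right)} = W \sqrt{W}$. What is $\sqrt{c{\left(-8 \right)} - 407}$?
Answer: $\sqrt{-407 - 16 i \sqrt{2}} \approx 0.56058 - 20.182 i$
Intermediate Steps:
$c{\left(W \right)} = W^{\frac{3}{2}}$
$\sqrt{c{\left(-8 \right)} - 407} = \sqrt{\left(-8\right)^{\frac{3}{2}} - 407} = \sqrt{- 16 i \sqrt{2} - 407} = \sqrt{-407 - 16 i \sqrt{2}}$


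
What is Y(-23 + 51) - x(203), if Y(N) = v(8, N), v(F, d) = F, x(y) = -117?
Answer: 125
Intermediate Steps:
Y(N) = 8
Y(-23 + 51) - x(203) = 8 - 1*(-117) = 8 + 117 = 125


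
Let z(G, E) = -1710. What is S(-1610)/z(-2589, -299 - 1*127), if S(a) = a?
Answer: 161/171 ≈ 0.94152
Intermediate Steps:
S(-1610)/z(-2589, -299 - 1*127) = -1610/(-1710) = -1610*(-1/1710) = 161/171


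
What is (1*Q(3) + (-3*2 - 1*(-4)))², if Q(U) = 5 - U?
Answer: 0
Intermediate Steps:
(1*Q(3) + (-3*2 - 1*(-4)))² = (1*(5 - 1*3) + (-3*2 - 1*(-4)))² = (1*(5 - 3) + (-6 + 4))² = (1*2 - 2)² = (2 - 2)² = 0² = 0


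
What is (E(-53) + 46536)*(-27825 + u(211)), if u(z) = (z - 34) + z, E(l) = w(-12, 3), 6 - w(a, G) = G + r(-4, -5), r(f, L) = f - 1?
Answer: -1277027728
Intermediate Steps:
r(f, L) = -1 + f
w(a, G) = 11 - G (w(a, G) = 6 - (G + (-1 - 4)) = 6 - (G - 5) = 6 - (-5 + G) = 6 + (5 - G) = 11 - G)
E(l) = 8 (E(l) = 11 - 1*3 = 11 - 3 = 8)
u(z) = -34 + 2*z (u(z) = (-34 + z) + z = -34 + 2*z)
(E(-53) + 46536)*(-27825 + u(211)) = (8 + 46536)*(-27825 + (-34 + 2*211)) = 46544*(-27825 + (-34 + 422)) = 46544*(-27825 + 388) = 46544*(-27437) = -1277027728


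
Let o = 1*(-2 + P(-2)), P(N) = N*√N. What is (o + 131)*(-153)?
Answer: -19737 + 306*I*√2 ≈ -19737.0 + 432.75*I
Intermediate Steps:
P(N) = N^(3/2)
o = -2 - 2*I*√2 (o = 1*(-2 + (-2)^(3/2)) = 1*(-2 - 2*I*√2) = -2 - 2*I*√2 ≈ -2.0 - 2.8284*I)
(o + 131)*(-153) = ((-2 - 2*I*√2) + 131)*(-153) = (129 - 2*I*√2)*(-153) = -19737 + 306*I*√2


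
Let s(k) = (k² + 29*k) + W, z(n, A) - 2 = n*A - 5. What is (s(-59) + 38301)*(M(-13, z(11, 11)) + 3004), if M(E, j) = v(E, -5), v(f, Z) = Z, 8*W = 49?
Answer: 961530383/8 ≈ 1.2019e+8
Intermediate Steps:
W = 49/8 (W = (⅛)*49 = 49/8 ≈ 6.1250)
z(n, A) = -3 + A*n (z(n, A) = 2 + (n*A - 5) = 2 + (A*n - 5) = 2 + (-5 + A*n) = -3 + A*n)
M(E, j) = -5
s(k) = 49/8 + k² + 29*k (s(k) = (k² + 29*k) + 49/8 = 49/8 + k² + 29*k)
(s(-59) + 38301)*(M(-13, z(11, 11)) + 3004) = ((49/8 + (-59)² + 29*(-59)) + 38301)*(-5 + 3004) = ((49/8 + 3481 - 1711) + 38301)*2999 = (14209/8 + 38301)*2999 = (320617/8)*2999 = 961530383/8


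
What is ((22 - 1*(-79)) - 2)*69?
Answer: 6831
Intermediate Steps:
((22 - 1*(-79)) - 2)*69 = ((22 + 79) - 2)*69 = (101 - 2)*69 = 99*69 = 6831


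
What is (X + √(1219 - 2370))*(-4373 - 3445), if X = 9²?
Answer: -633258 - 7818*I*√1151 ≈ -6.3326e+5 - 2.6524e+5*I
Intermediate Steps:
X = 81
(X + √(1219 - 2370))*(-4373 - 3445) = (81 + √(1219 - 2370))*(-4373 - 3445) = (81 + √(-1151))*(-7818) = (81 + I*√1151)*(-7818) = -633258 - 7818*I*√1151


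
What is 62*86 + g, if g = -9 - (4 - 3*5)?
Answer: 5334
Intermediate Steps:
g = 2 (g = -9 - (4 - 15) = -9 - 1*(-11) = -9 + 11 = 2)
62*86 + g = 62*86 + 2 = 5332 + 2 = 5334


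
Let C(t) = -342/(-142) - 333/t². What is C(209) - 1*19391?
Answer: -60130851433/3101351 ≈ -19389.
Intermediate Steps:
C(t) = 171/71 - 333/t² (C(t) = -342*(-1/142) - 333/t² = 171/71 - 333/t²)
C(209) - 1*19391 = (171/71 - 333/209²) - 1*19391 = (171/71 - 333*1/43681) - 19391 = (171/71 - 333/43681) - 19391 = 7445808/3101351 - 19391 = -60130851433/3101351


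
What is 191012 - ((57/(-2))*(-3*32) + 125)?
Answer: 188151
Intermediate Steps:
191012 - ((57/(-2))*(-3*32) + 125) = 191012 - (-½*57*(-96) + 125) = 191012 - (-57/2*(-96) + 125) = 191012 - (2736 + 125) = 191012 - 1*2861 = 191012 - 2861 = 188151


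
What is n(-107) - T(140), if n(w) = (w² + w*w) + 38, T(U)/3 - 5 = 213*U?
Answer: -66539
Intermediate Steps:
T(U) = 15 + 639*U (T(U) = 15 + 3*(213*U) = 15 + 639*U)
n(w) = 38 + 2*w² (n(w) = (w² + w²) + 38 = 2*w² + 38 = 38 + 2*w²)
n(-107) - T(140) = (38 + 2*(-107)²) - (15 + 639*140) = (38 + 2*11449) - (15 + 89460) = (38 + 22898) - 1*89475 = 22936 - 89475 = -66539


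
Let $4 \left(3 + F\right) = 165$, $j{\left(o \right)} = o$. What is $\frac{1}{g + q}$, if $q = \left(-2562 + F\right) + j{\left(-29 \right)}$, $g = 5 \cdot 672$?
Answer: $\frac{4}{3229} \approx 0.0012388$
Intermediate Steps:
$g = 3360$
$F = \frac{153}{4}$ ($F = -3 + \frac{1}{4} \cdot 165 = -3 + \frac{165}{4} = \frac{153}{4} \approx 38.25$)
$q = - \frac{10211}{4}$ ($q = \left(-2562 + \frac{153}{4}\right) - 29 = - \frac{10095}{4} - 29 = - \frac{10211}{4} \approx -2552.8$)
$\frac{1}{g + q} = \frac{1}{3360 - \frac{10211}{4}} = \frac{1}{\frac{3229}{4}} = \frac{4}{3229}$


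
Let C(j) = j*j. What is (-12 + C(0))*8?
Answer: -96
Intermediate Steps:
C(j) = j**2
(-12 + C(0))*8 = (-12 + 0**2)*8 = (-12 + 0)*8 = -12*8 = -96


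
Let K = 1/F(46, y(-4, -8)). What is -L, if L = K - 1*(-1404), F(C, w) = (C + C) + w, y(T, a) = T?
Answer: -123553/88 ≈ -1404.0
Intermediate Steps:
F(C, w) = w + 2*C (F(C, w) = 2*C + w = w + 2*C)
K = 1/88 (K = 1/(-4 + 2*46) = 1/(-4 + 92) = 1/88 ≈ 0.011364)
L = 123553/88 (L = 1/88 - 1*(-1404) = 1/88 + 1404 = 123553/88 ≈ 1404.0)
-L = -1*123553/88 = -123553/88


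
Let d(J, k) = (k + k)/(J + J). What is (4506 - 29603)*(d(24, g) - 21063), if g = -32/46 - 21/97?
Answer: 28304379207779/53544 ≈ 5.2862e+8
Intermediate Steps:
g = -2035/2231 (g = -32*1/46 - 21*1/97 = -16/23 - 21/97 = -2035/2231 ≈ -0.91215)
d(J, k) = k/J (d(J, k) = (2*k)/((2*J)) = (2*k)*(1/(2*J)) = k/J)
(4506 - 29603)*(d(24, g) - 21063) = (4506 - 29603)*(-2035/2231/24 - 21063) = -25097*(-2035/2231*1/24 - 21063) = -25097*(-2035/53544 - 21063) = -25097*(-1127799307/53544) = 28304379207779/53544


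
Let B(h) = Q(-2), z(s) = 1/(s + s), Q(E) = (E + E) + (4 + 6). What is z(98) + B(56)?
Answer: 1177/196 ≈ 6.0051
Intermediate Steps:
Q(E) = 10 + 2*E (Q(E) = 2*E + 10 = 10 + 2*E)
z(s) = 1/(2*s)
B(h) = 6 (B(h) = 10 + 2*(-2) = 10 - 4 = 6)
z(98) + B(56) = (½)/98 + 6 = (½)*(1/98) + 6 = 1/196 + 6 = 1177/196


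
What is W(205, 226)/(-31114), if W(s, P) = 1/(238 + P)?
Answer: -1/14436896 ≈ -6.9267e-8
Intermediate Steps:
W(205, 226)/(-31114) = 1/((238 + 226)*(-31114)) = -1/31114/464 = (1/464)*(-1/31114) = -1/14436896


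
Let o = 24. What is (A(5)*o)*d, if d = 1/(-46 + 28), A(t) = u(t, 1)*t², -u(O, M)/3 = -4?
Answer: -400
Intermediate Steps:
u(O, M) = 12 (u(O, M) = -3*(-4) = 12)
A(t) = 12*t²
d = -1/18 (d = 1/(-18) = -1/18 ≈ -0.055556)
(A(5)*o)*d = ((12*5²)*24)*(-1/18) = ((12*25)*24)*(-1/18) = (300*24)*(-1/18) = 7200*(-1/18) = -400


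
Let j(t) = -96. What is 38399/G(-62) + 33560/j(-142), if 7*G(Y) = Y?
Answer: -1742803/372 ≈ -4685.0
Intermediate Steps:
G(Y) = Y/7
38399/G(-62) + 33560/j(-142) = 38399/(((1/7)*(-62))) + 33560/(-96) = 38399/(-62/7) + 33560*(-1/96) = 38399*(-7/62) - 4195/12 = -268793/62 - 4195/12 = -1742803/372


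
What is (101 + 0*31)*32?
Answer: 3232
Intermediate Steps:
(101 + 0*31)*32 = (101 + 0)*32 = 101*32 = 3232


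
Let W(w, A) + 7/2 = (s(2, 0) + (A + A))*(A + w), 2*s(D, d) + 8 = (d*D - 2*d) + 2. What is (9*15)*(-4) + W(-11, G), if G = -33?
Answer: 4985/2 ≈ 2492.5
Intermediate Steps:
s(D, d) = -3 - d + D*d/2 (s(D, d) = -4 + ((d*D - 2*d) + 2)/2 = -4 + ((D*d - 2*d) + 2)/2 = -4 + ((-2*d + D*d) + 2)/2 = -4 + (2 - 2*d + D*d)/2 = -4 + (1 - d + D*d/2) = -3 - d + D*d/2)
W(w, A) = -7/2 + (-3 + 2*A)*(A + w) (W(w, A) = -7/2 + ((-3 - 1*0 + (1/2)*2*0) + (A + A))*(A + w) = -7/2 + ((-3 + 0 + 0) + 2*A)*(A + w) = -7/2 + (-3 + 2*A)*(A + w))
(9*15)*(-4) + W(-11, G) = (9*15)*(-4) + (-7/2 - 3*(-33) - 3*(-11) + 2*(-33)**2 + 2*(-33)*(-11)) = 135*(-4) + (-7/2 + 99 + 33 + 2*1089 + 726) = -540 + (-7/2 + 99 + 33 + 2178 + 726) = -540 + 6065/2 = 4985/2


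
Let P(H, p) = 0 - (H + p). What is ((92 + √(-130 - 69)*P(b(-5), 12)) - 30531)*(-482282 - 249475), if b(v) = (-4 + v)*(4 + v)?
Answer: 22273951323 + 15366897*I*√199 ≈ 2.2274e+10 + 2.1678e+8*I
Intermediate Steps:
P(H, p) = -H - p (P(H, p) = 0 + (-H - p) = -H - p)
((92 + √(-130 - 69)*P(b(-5), 12)) - 30531)*(-482282 - 249475) = ((92 + √(-130 - 69)*(-(-16 + (-5)²) - 1*12)) - 30531)*(-482282 - 249475) = ((92 + √(-199)*(-(-16 + 25) - 12)) - 30531)*(-731757) = ((92 + (I*√199)*(-1*9 - 12)) - 30531)*(-731757) = ((92 + (I*√199)*(-9 - 12)) - 30531)*(-731757) = ((92 + (I*√199)*(-21)) - 30531)*(-731757) = ((92 - 21*I*√199) - 30531)*(-731757) = (-30439 - 21*I*√199)*(-731757) = 22273951323 + 15366897*I*√199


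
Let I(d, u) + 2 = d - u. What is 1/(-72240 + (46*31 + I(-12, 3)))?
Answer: -1/70831 ≈ -1.4118e-5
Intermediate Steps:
I(d, u) = -2 + d - u (I(d, u) = -2 + (d - u) = -2 + d - u)
1/(-72240 + (46*31 + I(-12, 3))) = 1/(-72240 + (46*31 + (-2 - 12 - 1*3))) = 1/(-72240 + (1426 + (-2 - 12 - 3))) = 1/(-72240 + (1426 - 17)) = 1/(-72240 + 1409) = 1/(-70831) = -1/70831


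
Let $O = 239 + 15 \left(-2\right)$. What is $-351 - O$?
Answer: $-560$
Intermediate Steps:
$O = 209$ ($O = 239 - 30 = 209$)
$-351 - O = -351 - 209 = -560$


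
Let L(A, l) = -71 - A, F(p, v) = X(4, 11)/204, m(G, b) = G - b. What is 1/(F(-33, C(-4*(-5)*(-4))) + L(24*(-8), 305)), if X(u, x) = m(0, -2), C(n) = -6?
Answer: 102/12343 ≈ 0.0082638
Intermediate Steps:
X(u, x) = 2 (X(u, x) = 0 - 1*(-2) = 0 + 2 = 2)
F(p, v) = 1/102 (F(p, v) = 2/204 = 2*(1/204) = 1/102)
1/(F(-33, C(-4*(-5)*(-4))) + L(24*(-8), 305)) = 1/(1/102 + (-71 - 24*(-8))) = 1/(1/102 + (-71 - 1*(-192))) = 1/(1/102 + (-71 + 192)) = 1/(1/102 + 121) = 1/(12343/102) = 102/12343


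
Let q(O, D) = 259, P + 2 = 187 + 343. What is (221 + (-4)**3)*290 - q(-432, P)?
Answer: 45271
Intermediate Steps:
P = 528 (P = -2 + (187 + 343) = -2 + 530 = 528)
(221 + (-4)**3)*290 - q(-432, P) = (221 + (-4)**3)*290 - 1*259 = (221 - 64)*290 - 259 = 157*290 - 259 = 45530 - 259 = 45271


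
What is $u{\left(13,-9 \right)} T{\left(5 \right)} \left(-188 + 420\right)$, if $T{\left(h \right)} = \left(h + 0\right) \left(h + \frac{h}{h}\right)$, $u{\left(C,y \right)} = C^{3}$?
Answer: $15291120$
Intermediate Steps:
$T{\left(h \right)} = h \left(1 + h\right)$ ($T{\left(h \right)} = h \left(h + 1\right) = h \left(1 + h\right)$)
$u{\left(13,-9 \right)} T{\left(5 \right)} \left(-188 + 420\right) = 13^{3} \cdot 5 \left(1 + 5\right) \left(-188 + 420\right) = 2197 \cdot 5 \cdot 6 \cdot 232 = 2197 \cdot 30 \cdot 232 = 65910 \cdot 232 = 15291120$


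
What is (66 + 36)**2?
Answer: 10404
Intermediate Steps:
(66 + 36)**2 = 102**2 = 10404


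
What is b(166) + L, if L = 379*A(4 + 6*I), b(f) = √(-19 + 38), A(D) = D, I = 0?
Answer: 1516 + √19 ≈ 1520.4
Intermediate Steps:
b(f) = √19
L = 1516 (L = 379*(4 + 6*0) = 379*(4 + 0) = 379*4 = 1516)
b(166) + L = √19 + 1516 = 1516 + √19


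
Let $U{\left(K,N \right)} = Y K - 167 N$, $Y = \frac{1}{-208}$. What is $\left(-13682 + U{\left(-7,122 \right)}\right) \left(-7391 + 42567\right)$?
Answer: $- \frac{31146769477}{26} \approx -1.198 \cdot 10^{9}$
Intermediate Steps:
$Y = - \frac{1}{208} \approx -0.0048077$
$U{\left(K,N \right)} = - 167 N - \frac{K}{208}$ ($U{\left(K,N \right)} = - \frac{K}{208} - 167 N = - 167 N - \frac{K}{208}$)
$\left(-13682 + U{\left(-7,122 \right)}\right) \left(-7391 + 42567\right) = \left(-13682 - \frac{4237785}{208}\right) \left(-7391 + 42567\right) = \left(-13682 + \left(-20374 + \frac{7}{208}\right)\right) 35176 = \left(-13682 - \frac{4237785}{208}\right) 35176 = \left(- \frac{7083641}{208}\right) 35176 = - \frac{31146769477}{26}$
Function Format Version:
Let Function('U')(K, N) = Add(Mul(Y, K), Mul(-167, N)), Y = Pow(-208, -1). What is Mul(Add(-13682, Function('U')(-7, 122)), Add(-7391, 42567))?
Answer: Rational(-31146769477, 26) ≈ -1.1980e+9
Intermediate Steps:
Y = Rational(-1, 208) ≈ -0.0048077
Function('U')(K, N) = Add(Mul(-167, N), Mul(Rational(-1, 208), K)) (Function('U')(K, N) = Add(Mul(Rational(-1, 208), K), Mul(-167, N)) = Add(Mul(-167, N), Mul(Rational(-1, 208), K)))
Mul(Add(-13682, Function('U')(-7, 122)), Add(-7391, 42567)) = Mul(Add(-13682, Add(Mul(-167, 122), Mul(Rational(-1, 208), -7))), Add(-7391, 42567)) = Mul(Add(-13682, Add(-20374, Rational(7, 208))), 35176) = Mul(Add(-13682, Rational(-4237785, 208)), 35176) = Mul(Rational(-7083641, 208), 35176) = Rational(-31146769477, 26)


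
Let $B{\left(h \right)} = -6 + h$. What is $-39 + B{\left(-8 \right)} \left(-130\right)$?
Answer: $1781$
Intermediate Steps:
$-39 + B{\left(-8 \right)} \left(-130\right) = -39 + \left(-6 - 8\right) \left(-130\right) = -39 - -1820 = -39 + 1820 = 1781$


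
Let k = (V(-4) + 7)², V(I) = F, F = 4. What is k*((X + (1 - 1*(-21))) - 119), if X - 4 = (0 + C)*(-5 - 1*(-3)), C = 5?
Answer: -12463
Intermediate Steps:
V(I) = 4
X = -6 (X = 4 + (0 + 5)*(-5 - 1*(-3)) = 4 + 5*(-5 + 3) = 4 + 5*(-2) = 4 - 10 = -6)
k = 121 (k = (4 + 7)² = 11² = 121)
k*((X + (1 - 1*(-21))) - 119) = 121*((-6 + (1 - 1*(-21))) - 119) = 121*((-6 + (1 + 21)) - 119) = 121*((-6 + 22) - 119) = 121*(16 - 119) = 121*(-103) = -12463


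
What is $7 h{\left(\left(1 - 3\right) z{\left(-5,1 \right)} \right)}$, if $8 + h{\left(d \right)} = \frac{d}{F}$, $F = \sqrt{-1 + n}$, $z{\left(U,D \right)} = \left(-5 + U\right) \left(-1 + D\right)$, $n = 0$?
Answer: $-56$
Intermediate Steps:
$z{\left(U,D \right)} = \left(-1 + D\right) \left(-5 + U\right)$
$F = i$ ($F = \sqrt{-1 + 0} = \sqrt{-1} = i \approx 1.0 i$)
$h{\left(d \right)} = -8 - i d$ ($h{\left(d \right)} = -8 + \frac{d}{i} = -8 + d \left(- i\right) = -8 - i d$)
$7 h{\left(\left(1 - 3\right) z{\left(-5,1 \right)} \right)} = 7 \left(-8 - i \left(1 - 3\right) \left(5 - -5 - 5 + 1 \left(-5\right)\right)\right) = 7 \left(-8 - i \left(- 2 \left(5 + 5 - 5 - 5\right)\right)\right) = 7 \left(-8 - i \left(\left(-2\right) 0\right)\right) = 7 \left(-8 - i 0\right) = 7 \left(-8 + 0\right) = 7 \left(-8\right) = -56$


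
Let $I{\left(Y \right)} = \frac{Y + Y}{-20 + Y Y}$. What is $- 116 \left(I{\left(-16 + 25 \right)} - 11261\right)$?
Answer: $\frac{79680748}{61} \approx 1.3062 \cdot 10^{6}$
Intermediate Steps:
$I{\left(Y \right)} = \frac{2 Y}{-20 + Y^{2}}$
$- 116 \left(I{\left(-16 + 25 \right)} - 11261\right) = - 116 \left(\frac{2 \left(-16 + 25\right)}{-20 + \left(-16 + 25\right)^{2}} - 11261\right) = - 116 \left(2 \cdot 9 \frac{1}{-20 + 9^{2}} - 11261\right) = - 116 \left(2 \cdot 9 \frac{1}{-20 + 81} - 11261\right) = - 116 \left(2 \cdot 9 \cdot \frac{1}{61} - 11261\right) = - 116 \left(\frac{18}{61} - 11261\right) = \left(-116\right) \left(- \frac{686903}{61}\right) = \frac{79680748}{61}$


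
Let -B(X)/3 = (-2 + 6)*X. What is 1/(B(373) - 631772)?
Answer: -1/636248 ≈ -1.5717e-6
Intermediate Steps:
B(X) = -12*X (B(X) = -3*(-2 + 6)*X = -12*X)
1/(B(373) - 631772) = 1/(-12*373 - 631772) = 1/(-4476 - 631772) = 1/(-636248) = -1/636248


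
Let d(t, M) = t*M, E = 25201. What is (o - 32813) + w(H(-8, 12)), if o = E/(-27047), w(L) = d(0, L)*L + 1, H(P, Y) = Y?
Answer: -887491365/27047 ≈ -32813.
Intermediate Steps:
d(t, M) = M*t
w(L) = 1 (w(L) = (L*0)*L + 1 = 0*L + 1 = 0 + 1 = 1)
o = -25201/27047 (o = 25201/(-27047) = 25201*(-1/27047) = -25201/27047 ≈ -0.93175)
(o - 32813) + w(H(-8, 12)) = (-25201/27047 - 32813) + 1 = -887518412/27047 + 1 = -887491365/27047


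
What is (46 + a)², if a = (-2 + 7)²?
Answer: 5041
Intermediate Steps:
a = 25 (a = 5² = 25)
(46 + a)² = (46 + 25)² = 71² = 5041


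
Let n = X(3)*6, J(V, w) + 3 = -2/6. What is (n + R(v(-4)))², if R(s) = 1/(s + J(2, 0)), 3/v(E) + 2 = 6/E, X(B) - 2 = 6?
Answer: 17665209/7744 ≈ 2281.1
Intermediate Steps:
J(V, w) = -10/3 (J(V, w) = -3 - 2/6 = -3 - 2*⅙ = -3 - ⅓ = -10/3)
X(B) = 8 (X(B) = 2 + 6 = 8)
n = 48 (n = 8*6 = 48)
v(E) = 3/(-2 + 6/E)
R(s) = 1/(-10/3 + s) (R(s) = 1/(s - 10/3) = 1/(-10/3 + s))
(n + R(v(-4)))² = (48 + 3/(-10 + 3*(-3*(-4)/(-6 + 2*(-4)))))² = (48 + 3/(-10 + 3*(-3*(-4)/(-6 - 8))))² = (48 + 3/(-10 + 3*(-3*(-4)/(-14))))² = (48 + 3/(-10 + 3*(-3*(-4)*(-1/14))))² = (48 + 3/(-10 + 3*(-6/7)))² = (48 + 3/(-10 - 18/7))² = (48 + 3/(-88/7))² = (48 + 3*(-7/88))² = (48 - 21/88)² = (4203/88)² = 17665209/7744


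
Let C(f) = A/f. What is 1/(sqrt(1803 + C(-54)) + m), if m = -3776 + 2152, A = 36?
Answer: -4872/7906721 - sqrt(16221)/7906721 ≈ -0.00063229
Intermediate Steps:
C(f) = 36/f
m = -1624
1/(sqrt(1803 + C(-54)) + m) = 1/(sqrt(1803 + 36/(-54)) - 1624) = 1/(sqrt(1803 + 36*(-1/54)) - 1624) = 1/(sqrt(1803 - 2/3) - 1624) = 1/(sqrt(5407/3) - 1624) = 1/(sqrt(16221)/3 - 1624) = 1/(-1624 + sqrt(16221)/3)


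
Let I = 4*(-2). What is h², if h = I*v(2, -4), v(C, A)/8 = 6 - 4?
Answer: 16384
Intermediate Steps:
v(C, A) = 16 (v(C, A) = 8*(6 - 4) = 8*2 = 16)
I = -8
h = -128 (h = -8*16 = -128)
h² = (-128)² = 16384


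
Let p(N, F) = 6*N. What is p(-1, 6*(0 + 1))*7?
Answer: -42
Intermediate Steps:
p(-1, 6*(0 + 1))*7 = (6*(-1))*7 = -6*7 = -42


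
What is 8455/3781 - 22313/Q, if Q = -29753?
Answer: 17680372/5920847 ≈ 2.9861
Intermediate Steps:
8455/3781 - 22313/Q = 8455/3781 - 22313/(-29753) = 8455*(1/3781) - 22313*(-1/29753) = 445/199 + 22313/29753 = 17680372/5920847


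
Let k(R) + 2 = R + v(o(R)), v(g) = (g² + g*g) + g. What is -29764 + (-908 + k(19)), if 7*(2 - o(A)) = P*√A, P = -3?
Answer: -1501263/49 + 27*√19/7 ≈ -30621.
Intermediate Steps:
o(A) = 2 + 3*√A/7 (o(A) = 2 - (-3)*√A/7 = 2 + 3*√A/7)
v(g) = g + 2*g² (v(g) = (g² + g²) + g = 2*g² + g = g + 2*g²)
k(R) = -2 + R + (2 + 3*√R/7)*(5 + 6*√R/7) (k(R) = -2 + (R + (2 + 3*√R/7)*(1 + 2*(2 + 3*√R/7))) = -2 + (R + (2 + 3*√R/7)*(1 + (4 + 6*√R/7))) = -2 + (R + (2 + 3*√R/7)*(5 + 6*√R/7)) = -2 + R + (2 + 3*√R/7)*(5 + 6*√R/7))
-29764 + (-908 + k(19)) = -29764 + (-908 + (8 + 27*√19/7 + (67/49)*19)) = -29764 + (-908 + (8 + 27*√19/7 + 1273/49)) = -29764 + (-908 + (1665/49 + 27*√19/7)) = -29764 + (-42827/49 + 27*√19/7) = -1501263/49 + 27*√19/7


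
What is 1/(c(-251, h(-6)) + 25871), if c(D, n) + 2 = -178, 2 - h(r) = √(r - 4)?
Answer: 1/25691 ≈ 3.8924e-5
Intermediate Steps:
h(r) = 2 - √(-4 + r) (h(r) = 2 - √(r - 4) = 2 - √(-4 + r))
c(D, n) = -180 (c(D, n) = -2 - 178 = -180)
1/(c(-251, h(-6)) + 25871) = 1/(-180 + 25871) = 1/25691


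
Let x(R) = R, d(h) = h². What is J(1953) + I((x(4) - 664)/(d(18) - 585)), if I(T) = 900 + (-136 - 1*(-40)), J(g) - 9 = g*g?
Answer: 3815022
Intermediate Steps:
J(g) = 9 + g² (J(g) = 9 + g*g = 9 + g²)
I(T) = 804 (I(T) = 900 + (-136 + 40) = 900 - 96 = 804)
J(1953) + I((x(4) - 664)/(d(18) - 585)) = (9 + 1953²) + 804 = (9 + 3814209) + 804 = 3814218 + 804 = 3815022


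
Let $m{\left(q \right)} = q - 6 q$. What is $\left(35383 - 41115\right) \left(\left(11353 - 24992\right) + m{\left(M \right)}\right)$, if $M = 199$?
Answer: $83882088$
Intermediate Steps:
$m{\left(q \right)} = - 5 q$
$\left(35383 - 41115\right) \left(\left(11353 - 24992\right) + m{\left(M \right)}\right) = \left(35383 - 41115\right) \left(\left(11353 - 24992\right) - 995\right) = - 5732 \left(-13639 - 995\right) = \left(-5732\right) \left(-14634\right) = 83882088$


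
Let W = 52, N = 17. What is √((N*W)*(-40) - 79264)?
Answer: 24*I*√199 ≈ 338.56*I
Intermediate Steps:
√((N*W)*(-40) - 79264) = √((17*52)*(-40) - 79264) = √(884*(-40) - 79264) = √(-35360 - 79264) = √(-114624) = 24*I*√199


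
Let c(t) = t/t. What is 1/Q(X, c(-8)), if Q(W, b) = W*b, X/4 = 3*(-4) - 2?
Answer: -1/56 ≈ -0.017857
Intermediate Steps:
X = -56 (X = 4*(3*(-4) - 2) = 4*(-12 - 2) = 4*(-14) = -56)
c(t) = 1
1/Q(X, c(-8)) = 1/(-56*1) = 1/(-56) = -1/56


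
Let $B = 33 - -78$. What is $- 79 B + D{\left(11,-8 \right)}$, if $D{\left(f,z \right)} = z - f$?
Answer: $-8788$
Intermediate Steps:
$B = 111$ ($B = 33 + 78 = 111$)
$- 79 B + D{\left(11,-8 \right)} = \left(-79\right) 111 - 19 = -8769 - 19 = -8788$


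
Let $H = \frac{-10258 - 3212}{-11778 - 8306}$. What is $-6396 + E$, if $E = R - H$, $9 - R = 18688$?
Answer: $- \frac{251809885}{10042} \approx -25076.0$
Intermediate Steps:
$R = -18679$ ($R = 9 - 18688 = -18679$)
$H = \frac{6735}{10042}$ ($H = - \frac{13470}{-20084} = \left(-13470\right) \left(- \frac{1}{20084}\right) = \frac{6735}{10042} \approx 0.67068$)
$E = - \frac{187581253}{10042}$ ($E = -18679 - \frac{6735}{10042} = - \frac{187581253}{10042} \approx -18680.0$)
$-6396 + E = -6396 - \frac{187581253}{10042} = - \frac{251809885}{10042}$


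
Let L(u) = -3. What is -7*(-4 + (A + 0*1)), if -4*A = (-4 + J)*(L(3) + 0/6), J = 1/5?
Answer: 959/20 ≈ 47.950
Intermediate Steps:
J = 1/5 ≈ 0.20000
A = -57/20 (A = -(-4 + 1/5)*(-3 + 0/6)/4 = -(-19)*(-3 + 0*(1/6))/20 = -(-19)*(-3 + 0)/20 = -(-19)*(-3)/20 = -1/4*57/5 = -57/20 ≈ -2.8500)
-7*(-4 + (A + 0*1)) = -7*(-4 + (-57/20 + 0*1)) = -7*(-4 + (-57/20 + 0)) = -7*(-4 - 57/20) = -7*(-137/20) = 959/20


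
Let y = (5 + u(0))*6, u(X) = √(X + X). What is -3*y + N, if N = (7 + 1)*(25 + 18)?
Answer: 254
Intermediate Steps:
N = 344 (N = 8*43 = 344)
u(X) = √2*√X (u(X) = √(2*X) = √2*√X)
y = 30 (y = (5 + √2*√0)*6 = (5 + √2*0)*6 = (5 + 0)*6 = 5*6 = 30)
-3*y + N = -3*30 + 344 = -90 + 344 = 254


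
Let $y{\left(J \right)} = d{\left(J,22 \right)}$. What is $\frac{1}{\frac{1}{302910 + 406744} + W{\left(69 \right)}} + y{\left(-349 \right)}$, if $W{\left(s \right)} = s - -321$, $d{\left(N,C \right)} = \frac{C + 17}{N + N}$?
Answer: $- \frac{10298498887}{193182012578} \approx -0.05331$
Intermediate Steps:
$d{\left(N,C \right)} = \frac{17 + C}{2 N}$
$W{\left(s \right)} = 321 + s$ ($W{\left(s \right)} = s + 321 = 321 + s$)
$y{\left(J \right)} = \frac{39}{2 J}$ ($y{\left(J \right)} = \frac{17 + 22}{2 J} = \frac{1}{2} \frac{1}{J} 39 = \frac{39}{2 J}$)
$\frac{1}{\frac{1}{302910 + 406744} + W{\left(69 \right)}} + y{\left(-349 \right)} = \frac{1}{\frac{1}{302910 + 406744} + \left(321 + 69\right)} + \frac{39}{2 \left(-349\right)} = \frac{1}{\frac{1}{709654} + 390} + \frac{39}{2} \left(- \frac{1}{349}\right) = \frac{1}{\frac{1}{709654} + 390} - \frac{39}{698} = \frac{1}{\frac{276765061}{709654}} - \frac{39}{698} = \frac{709654}{276765061} - \frac{39}{698} = - \frac{10298498887}{193182012578}$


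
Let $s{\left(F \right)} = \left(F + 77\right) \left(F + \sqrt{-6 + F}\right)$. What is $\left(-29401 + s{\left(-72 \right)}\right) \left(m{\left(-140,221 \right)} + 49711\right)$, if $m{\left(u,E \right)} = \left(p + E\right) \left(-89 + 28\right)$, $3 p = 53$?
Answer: $- \frac{3138505777}{3} + \frac{527285 i \sqrt{78}}{3} \approx -1.0462 \cdot 10^{9} + 1.5523 \cdot 10^{6} i$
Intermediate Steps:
$p = \frac{53}{3}$ ($p = \frac{1}{3} \cdot 53 = \frac{53}{3} \approx 17.667$)
$m{\left(u,E \right)} = - \frac{3233}{3} - 61 E$ ($m{\left(u,E \right)} = \left(\frac{53}{3} + E\right) \left(-89 + 28\right) = \left(\frac{53}{3} + E\right) \left(-61\right) = - \frac{3233}{3} - 61 E$)
$s{\left(F \right)} = \left(77 + F\right) \left(F + \sqrt{-6 + F}\right)$
$\left(-29401 + s{\left(-72 \right)}\right) \left(m{\left(-140,221 \right)} + 49711\right) = \left(-29401 + \left(\left(-72\right)^{2} + 77 \left(-72\right) + 77 \sqrt{-6 - 72} - 72 \sqrt{-6 - 72}\right)\right) \left(\left(- \frac{3233}{3} - 13481\right) + 49711\right) = \left(-29401 + \left(5184 - 5544 + 77 \sqrt{-78} - 72 \sqrt{-78}\right)\right) \left(\left(- \frac{3233}{3} - 13481\right) + 49711\right) = \left(-29401 + \left(5184 - 5544 + 77 i \sqrt{78} - 72 i \sqrt{78}\right)\right) \left(- \frac{43676}{3} + 49711\right) = \left(-29401 + \left(5184 - 5544 + 77 i \sqrt{78} - 72 i \sqrt{78}\right)\right) \frac{105457}{3} = \left(-29401 - \left(360 - 5 i \sqrt{78}\right)\right) \frac{105457}{3} = \left(-29761 + 5 i \sqrt{78}\right) \frac{105457}{3} = - \frac{3138505777}{3} + \frac{527285 i \sqrt{78}}{3}$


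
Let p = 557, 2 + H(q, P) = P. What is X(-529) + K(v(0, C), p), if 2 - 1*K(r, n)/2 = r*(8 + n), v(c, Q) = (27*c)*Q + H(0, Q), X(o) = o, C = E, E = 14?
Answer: -14085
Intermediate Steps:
H(q, P) = -2 + P
C = 14
v(c, Q) = -2 + Q + 27*Q*c (v(c, Q) = (27*c)*Q + (-2 + Q) = 27*Q*c + (-2 + Q) = -2 + Q + 27*Q*c)
K(r, n) = 4 - 2*r*(8 + n)
X(-529) + K(v(0, C), p) = -529 + (4 - 16*(-2 + 14 + 27*14*0) - 2*557*(-2 + 14 + 27*14*0)) = -529 + (4 - 16*(-2 + 14 + 0) - 2*557*(-2 + 14 + 0)) = -529 + (4 - 16*12 - 2*557*12) = -529 + (4 - 192 - 13368) = -529 - 13556 = -14085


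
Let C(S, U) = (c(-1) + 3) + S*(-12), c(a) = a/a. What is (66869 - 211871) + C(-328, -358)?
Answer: -141062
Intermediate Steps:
c(a) = 1
C(S, U) = 4 - 12*S (C(S, U) = (1 + 3) + S*(-12) = 4 - 12*S)
(66869 - 211871) + C(-328, -358) = (66869 - 211871) + (4 - 12*(-328)) = -145002 + (4 + 3936) = -145002 + 3940 = -141062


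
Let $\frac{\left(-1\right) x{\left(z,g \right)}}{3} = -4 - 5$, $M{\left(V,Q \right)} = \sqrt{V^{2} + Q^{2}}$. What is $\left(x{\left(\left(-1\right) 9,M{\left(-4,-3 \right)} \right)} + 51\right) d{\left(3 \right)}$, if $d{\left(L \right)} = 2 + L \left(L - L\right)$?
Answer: $156$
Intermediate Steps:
$M{\left(V,Q \right)} = \sqrt{Q^{2} + V^{2}}$
$x{\left(z,g \right)} = 27$ ($x{\left(z,g \right)} = - 3 \left(-4 - 5\right) = \left(-3\right) \left(-9\right) = 27$)
$d{\left(L \right)} = 2$ ($d{\left(L \right)} = 2 + L 0 = 2 + 0 = 2$)
$\left(x{\left(\left(-1\right) 9,M{\left(-4,-3 \right)} \right)} + 51\right) d{\left(3 \right)} = \left(27 + 51\right) 2 = 78 \cdot 2 = 156$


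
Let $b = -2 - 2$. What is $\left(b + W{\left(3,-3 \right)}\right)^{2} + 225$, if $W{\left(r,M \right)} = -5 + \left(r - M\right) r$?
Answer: $306$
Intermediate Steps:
$b = -4$ ($b = -2 - 2 = -4$)
$W{\left(r,M \right)} = -5 + r \left(r - M\right)$
$\left(b + W{\left(3,-3 \right)}\right)^{2} + 225 = \left(-4 - \left(5 - 9 - 9\right)\right)^{2} + 225 = \left(-4 + \left(-5 + 9 + 9\right)\right)^{2} + 225 = \left(-4 + 13\right)^{2} + 225 = 9^{2} + 225 = 81 + 225 = 306$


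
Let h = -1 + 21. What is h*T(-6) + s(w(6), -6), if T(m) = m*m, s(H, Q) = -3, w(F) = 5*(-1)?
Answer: 717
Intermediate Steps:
w(F) = -5
T(m) = m²
h = 20
h*T(-6) + s(w(6), -6) = 20*(-6)² - 3 = 20*36 - 3 = 720 - 3 = 717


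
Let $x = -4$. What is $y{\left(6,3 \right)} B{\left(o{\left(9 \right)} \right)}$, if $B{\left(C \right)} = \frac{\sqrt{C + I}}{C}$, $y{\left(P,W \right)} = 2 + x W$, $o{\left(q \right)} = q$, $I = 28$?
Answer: $- \frac{10 \sqrt{37}}{9} \approx -6.7586$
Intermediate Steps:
$y{\left(P,W \right)} = 2 - 4 W$
$B{\left(C \right)} = \frac{\sqrt{28 + C}}{C}$ ($B{\left(C \right)} = \frac{\sqrt{C + 28}}{C} = \frac{\sqrt{28 + C}}{C}$)
$y{\left(6,3 \right)} B{\left(o{\left(9 \right)} \right)} = \left(2 - 12\right) \frac{\sqrt{28 + 9}}{9} = \left(2 - 12\right) \frac{\sqrt{37}}{9} = - 10 \frac{\sqrt{37}}{9} = - \frac{10 \sqrt{37}}{9}$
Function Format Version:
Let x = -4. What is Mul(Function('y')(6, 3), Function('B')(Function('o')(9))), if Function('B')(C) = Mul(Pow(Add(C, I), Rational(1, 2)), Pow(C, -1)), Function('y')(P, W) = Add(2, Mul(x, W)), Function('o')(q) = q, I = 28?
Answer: Mul(Rational(-10, 9), Pow(37, Rational(1, 2))) ≈ -6.7586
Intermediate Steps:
Function('y')(P, W) = Add(2, Mul(-4, W))
Function('B')(C) = Mul(Pow(C, -1), Pow(Add(28, C), Rational(1, 2))) (Function('B')(C) = Mul(Pow(Add(C, 28), Rational(1, 2)), Pow(C, -1)) = Mul(Pow(Add(28, C), Rational(1, 2)), Pow(C, -1)) = Mul(Pow(C, -1), Pow(Add(28, C), Rational(1, 2))))
Mul(Function('y')(6, 3), Function('B')(Function('o')(9))) = Mul(Add(2, Mul(-4, 3)), Mul(Pow(9, -1), Pow(Add(28, 9), Rational(1, 2)))) = Mul(Add(2, -12), Mul(Rational(1, 9), Pow(37, Rational(1, 2)))) = Mul(-10, Mul(Rational(1, 9), Pow(37, Rational(1, 2)))) = Mul(Rational(-10, 9), Pow(37, Rational(1, 2)))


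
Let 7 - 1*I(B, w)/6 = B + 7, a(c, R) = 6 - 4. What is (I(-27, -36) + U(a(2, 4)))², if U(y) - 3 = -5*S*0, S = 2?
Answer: 27225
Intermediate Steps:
a(c, R) = 2
U(y) = 3 (U(y) = 3 - 5*2*0 = 3 - 10*0 = 3 + 0 = 3)
I(B, w) = -6*B (I(B, w) = 42 - 6*(B + 7) = 42 - 6*(7 + B) = 42 + (-42 - 6*B) = -6*B)
(I(-27, -36) + U(a(2, 4)))² = (-6*(-27) + 3)² = (162 + 3)² = 165² = 27225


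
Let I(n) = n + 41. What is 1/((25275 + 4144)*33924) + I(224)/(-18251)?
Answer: -264472673089/18214683357156 ≈ -0.014520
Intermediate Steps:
I(n) = 41 + n
1/((25275 + 4144)*33924) + I(224)/(-18251) = 1/((25275 + 4144)*33924) + (41 + 224)/(-18251) = (1/33924)/29419 + 265*(-1/18251) = (1/29419)*(1/33924) - 265/18251 = 1/998010156 - 265/18251 = -264472673089/18214683357156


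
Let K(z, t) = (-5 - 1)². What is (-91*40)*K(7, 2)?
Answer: -131040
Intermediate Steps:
K(z, t) = 36 (K(z, t) = (-6)² = 36)
(-91*40)*K(7, 2) = -91*40*36 = -3640*36 = -131040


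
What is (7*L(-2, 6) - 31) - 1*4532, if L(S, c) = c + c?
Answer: -4479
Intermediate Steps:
L(S, c) = 2*c
(7*L(-2, 6) - 31) - 1*4532 = (7*(2*6) - 31) - 1*4532 = (7*12 - 31) - 4532 = (84 - 31) - 4532 = 53 - 4532 = -4479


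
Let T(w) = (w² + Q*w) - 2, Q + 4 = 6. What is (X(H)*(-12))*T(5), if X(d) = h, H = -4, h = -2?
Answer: 792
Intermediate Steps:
X(d) = -2
Q = 2 (Q = -4 + 6 = 2)
T(w) = -2 + w² + 2*w (T(w) = (w² + 2*w) - 2 = -2 + w² + 2*w)
(X(H)*(-12))*T(5) = (-2*(-12))*(-2 + 5² + 2*5) = 24*(-2 + 25 + 10) = 24*33 = 792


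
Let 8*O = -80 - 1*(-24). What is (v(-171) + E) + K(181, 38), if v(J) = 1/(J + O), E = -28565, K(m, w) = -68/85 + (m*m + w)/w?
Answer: -234226109/8455 ≈ -27703.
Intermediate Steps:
O = -7 (O = (-80 - 1*(-24))/8 = (-80 + 24)/8 = (⅛)*(-56) = -7)
K(m, w) = -⅘ + (w + m²)/w (K(m, w) = -68*1/85 + (m² + w)/w = -⅘ + (w + m²)/w)
v(J) = 1/(-7 + J) (v(J) = 1/(J - 7) = 1/(-7 + J))
(v(-171) + E) + K(181, 38) = (1/(-7 - 171) - 28565) + (181² + (⅕)*38)/38 = (1/(-178) - 28565) + (32761 + 38/5)/38 = (-1/178 - 28565) + (1/38)*(163843/5) = -5084571/178 + 163843/190 = -234226109/8455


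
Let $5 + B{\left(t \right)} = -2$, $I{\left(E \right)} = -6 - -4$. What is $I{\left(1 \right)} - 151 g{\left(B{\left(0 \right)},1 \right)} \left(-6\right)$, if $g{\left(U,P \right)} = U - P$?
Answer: $-7250$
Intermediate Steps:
$I{\left(E \right)} = -2$ ($I{\left(E \right)} = -6 + 4 = -2$)
$B{\left(t \right)} = -7$ ($B{\left(t \right)} = -5 - 2 = -7$)
$I{\left(1 \right)} - 151 g{\left(B{\left(0 \right)},1 \right)} \left(-6\right) = -2 - 151 \left(-7 - 1\right) \left(-6\right) = -2 - 151 \left(\left(-8\right) \left(-6\right)\right) = -2 - 7248 = -7250$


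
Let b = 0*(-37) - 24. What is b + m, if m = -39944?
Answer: -39968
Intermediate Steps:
b = -24 (b = 0 - 24 = -24)
b + m = -24 - 39944 = -39968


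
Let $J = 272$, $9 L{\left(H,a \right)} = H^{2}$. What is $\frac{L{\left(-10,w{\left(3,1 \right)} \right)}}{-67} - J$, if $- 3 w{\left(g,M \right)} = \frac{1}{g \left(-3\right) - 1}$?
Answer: $- \frac{164116}{603} \approx -272.17$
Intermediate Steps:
$w{\left(g,M \right)} = - \frac{1}{3 \left(-1 - 3 g\right)}$ ($w{\left(g,M \right)} = - \frac{1}{3 \left(g \left(-3\right) - 1\right)} = - \frac{1}{3 \left(- 3 g - 1\right)} = - \frac{1}{3 \left(-1 - 3 g\right)}$)
$L{\left(H,a \right)} = \frac{H^{2}}{9}$
$\frac{L{\left(-10,w{\left(3,1 \right)} \right)}}{-67} - J = \frac{\frac{1}{9} \left(-10\right)^{2}}{-67} - 272 = \frac{1}{9} \cdot 100 \left(- \frac{1}{67}\right) - 272 = \frac{100}{9} \left(- \frac{1}{67}\right) - 272 = - \frac{100}{603} - 272 = - \frac{164116}{603}$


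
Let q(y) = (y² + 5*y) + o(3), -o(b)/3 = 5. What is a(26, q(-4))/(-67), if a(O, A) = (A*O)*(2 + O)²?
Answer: 387296/67 ≈ 5780.5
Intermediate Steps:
o(b) = -15 (o(b) = -3*5 = -15)
q(y) = -15 + y² + 5*y (q(y) = (y² + 5*y) - 15 = -15 + y² + 5*y)
a(O, A) = A*O*(2 + O)²
a(26, q(-4))/(-67) = ((-15 + (-4)² + 5*(-4))*26*(2 + 26)²)/(-67) = ((-15 + 16 - 20)*26*28²)*(-1/67) = -19*26*784*(-1/67) = -387296*(-1/67) = 387296/67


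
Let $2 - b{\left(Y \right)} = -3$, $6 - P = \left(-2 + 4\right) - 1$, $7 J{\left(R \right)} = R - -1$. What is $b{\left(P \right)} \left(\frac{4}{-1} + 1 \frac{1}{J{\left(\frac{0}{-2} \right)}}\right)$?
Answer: $15$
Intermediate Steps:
$J{\left(R \right)} = \frac{1}{7} + \frac{R}{7}$ ($J{\left(R \right)} = \frac{R - -1}{7} = \frac{R + 1}{7} = \frac{1 + R}{7} = \frac{1}{7} + \frac{R}{7}$)
$P = 5$ ($P = 6 - \left(\left(-2 + 4\right) - 1\right) = 6 - \left(2 - 1\right) = 6 - 1 = 5$)
$b{\left(Y \right)} = 5$ ($b{\left(Y \right)} = 2 - -3 = 2 + 3 = 5$)
$b{\left(P \right)} \left(\frac{4}{-1} + 1 \frac{1}{J{\left(\frac{0}{-2} \right)}}\right) = 5 \left(\frac{4}{-1} + 1 \frac{1}{\frac{1}{7} + \frac{0 \frac{1}{-2}}{7}}\right) = 5 \left(4 \left(-1\right) + 1 \frac{1}{\frac{1}{7} + \frac{0 \left(- \frac{1}{2}\right)}{7}}\right) = 5 \left(-4 + 1 \frac{1}{\frac{1}{7} + \frac{1}{7} \cdot 0}\right) = 5 \left(-4 + 1 \frac{1}{\frac{1}{7} + 0}\right) = 5 \left(-4 + 1 \frac{1}{\frac{1}{7}}\right) = 5 \left(-4 + 1 \cdot 7\right) = 5 \left(-4 + 7\right) = 5 \cdot 3 = 15$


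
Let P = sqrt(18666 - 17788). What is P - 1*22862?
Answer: -22862 + sqrt(878) ≈ -22832.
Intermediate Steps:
P = sqrt(878) ≈ 29.631
P - 1*22862 = sqrt(878) - 1*22862 = sqrt(878) - 22862 = -22862 + sqrt(878)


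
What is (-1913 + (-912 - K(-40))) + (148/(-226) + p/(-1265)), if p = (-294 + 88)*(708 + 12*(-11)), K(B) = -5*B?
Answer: -419094107/142945 ≈ -2931.9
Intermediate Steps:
p = -118656 (p = -206*(708 - 132) = -206*576 = -118656)
(-1913 + (-912 - K(-40))) + (148/(-226) + p/(-1265)) = (-1913 + (-912 - (-5)*(-40))) + (148/(-226) - 118656/(-1265)) = (-1913 + (-912 - 1*200)) + (148*(-1/226) - 118656*(-1/1265)) = (-1913 + (-912 - 200)) + (-74/113 + 118656/1265) = (-1913 - 1112) + 13314518/142945 = -3025 + 13314518/142945 = -419094107/142945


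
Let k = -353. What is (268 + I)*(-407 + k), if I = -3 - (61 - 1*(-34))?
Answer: -129200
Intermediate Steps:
I = -98 (I = -3 - (61 + 34) = -3 - 1*95 = -3 - 95 = -98)
(268 + I)*(-407 + k) = (268 - 98)*(-407 - 353) = 170*(-760) = -129200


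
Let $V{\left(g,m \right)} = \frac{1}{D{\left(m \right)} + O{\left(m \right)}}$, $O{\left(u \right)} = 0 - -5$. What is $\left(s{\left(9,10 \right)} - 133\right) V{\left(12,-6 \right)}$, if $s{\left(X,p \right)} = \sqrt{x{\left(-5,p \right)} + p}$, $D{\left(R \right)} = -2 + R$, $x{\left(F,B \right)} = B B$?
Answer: $\frac{133}{3} - \frac{\sqrt{110}}{3} \approx 40.837$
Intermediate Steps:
$x{\left(F,B \right)} = B^{2}$
$O{\left(u \right)} = 5$ ($O{\left(u \right)} = 0 + 5 = 5$)
$s{\left(X,p \right)} = \sqrt{p + p^{2}}$ ($s{\left(X,p \right)} = \sqrt{p^{2} + p} = \sqrt{p + p^{2}}$)
$V{\left(g,m \right)} = \frac{1}{3 + m}$ ($V{\left(g,m \right)} = \frac{1}{\left(-2 + m\right) + 5} = \frac{1}{3 + m}$)
$\left(s{\left(9,10 \right)} - 133\right) V{\left(12,-6 \right)} = \frac{\sqrt{10 \left(1 + 10\right)} - 133}{3 - 6} = \frac{\sqrt{10 \cdot 11} - 133}{-3} = \left(\sqrt{110} - 133\right) \left(- \frac{1}{3}\right) = \left(-133 + \sqrt{110}\right) \left(- \frac{1}{3}\right) = \frac{133}{3} - \frac{\sqrt{110}}{3}$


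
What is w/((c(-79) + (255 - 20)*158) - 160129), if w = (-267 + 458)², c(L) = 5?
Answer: -36481/122994 ≈ -0.29661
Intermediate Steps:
w = 36481 (w = 191² = 36481)
w/((c(-79) + (255 - 20)*158) - 160129) = 36481/((5 + (255 - 20)*158) - 160129) = 36481/((5 + 235*158) - 160129) = 36481/((5 + 37130) - 160129) = 36481/(37135 - 160129) = 36481/(-122994) = 36481*(-1/122994) = -36481/122994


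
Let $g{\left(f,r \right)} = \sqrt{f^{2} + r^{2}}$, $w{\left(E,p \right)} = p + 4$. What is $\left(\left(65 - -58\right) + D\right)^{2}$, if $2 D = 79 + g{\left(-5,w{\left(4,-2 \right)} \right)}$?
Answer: $\frac{\left(325 + \sqrt{29}\right)^{2}}{4} \approx 27289.0$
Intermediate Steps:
$w{\left(E,p \right)} = 4 + p$
$D = \frac{79}{2} + \frac{\sqrt{29}}{2}$ ($D = \frac{79 + \sqrt{\left(-5\right)^{2} + \left(4 - 2\right)^{2}}}{2} = \frac{79 + \sqrt{25 + 2^{2}}}{2} = \frac{79 + \sqrt{25 + 4}}{2} = \frac{79 + \sqrt{29}}{2} = \frac{79}{2} + \frac{\sqrt{29}}{2} \approx 42.193$)
$\left(\left(65 - -58\right) + D\right)^{2} = \left(\left(65 - -58\right) + \left(\frac{79}{2} + \frac{\sqrt{29}}{2}\right)\right)^{2} = \left(\left(65 + 58\right) + \left(\frac{79}{2} + \frac{\sqrt{29}}{2}\right)\right)^{2} = \left(123 + \left(\frac{79}{2} + \frac{\sqrt{29}}{2}\right)\right)^{2} = \left(\frac{325}{2} + \frac{\sqrt{29}}{2}\right)^{2}$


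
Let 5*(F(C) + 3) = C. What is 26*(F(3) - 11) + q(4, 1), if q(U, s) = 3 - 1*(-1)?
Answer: -1722/5 ≈ -344.40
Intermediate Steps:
q(U, s) = 4 (q(U, s) = 3 + 1 = 4)
F(C) = -3 + C/5
26*(F(3) - 11) + q(4, 1) = 26*((-3 + (⅕)*3) - 11) + 4 = 26*((-3 + ⅗) - 11) + 4 = 26*(-12/5 - 11) + 4 = 26*(-67/5) + 4 = -1742/5 + 4 = -1722/5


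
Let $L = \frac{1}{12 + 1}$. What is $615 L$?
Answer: $\frac{615}{13} \approx 47.308$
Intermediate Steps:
$L = \frac{1}{13} \approx 0.076923$
$615 L = 615 \cdot \frac{1}{13} = \frac{615}{13}$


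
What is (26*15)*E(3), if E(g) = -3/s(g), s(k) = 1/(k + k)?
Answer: -7020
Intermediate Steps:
s(k) = 1/(2*k)
E(g) = -6*g (E(g) = -3*2*g = -6*g)
(26*15)*E(3) = (26*15)*(-6*3) = 390*(-18) = -7020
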